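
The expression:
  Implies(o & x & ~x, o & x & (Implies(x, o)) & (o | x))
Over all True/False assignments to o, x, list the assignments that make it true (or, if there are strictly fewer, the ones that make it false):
is always true.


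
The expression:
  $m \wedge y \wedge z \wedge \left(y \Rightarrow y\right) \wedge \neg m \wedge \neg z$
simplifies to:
$\text{False}$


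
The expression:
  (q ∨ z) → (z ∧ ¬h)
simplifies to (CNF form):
(z ∨ ¬q) ∧ (¬h ∨ ¬z)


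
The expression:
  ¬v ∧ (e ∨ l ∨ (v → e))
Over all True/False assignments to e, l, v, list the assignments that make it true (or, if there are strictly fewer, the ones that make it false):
is true only for:
  e=False, l=False, v=False;
  e=False, l=True, v=False;
  e=True, l=False, v=False;
  e=True, l=True, v=False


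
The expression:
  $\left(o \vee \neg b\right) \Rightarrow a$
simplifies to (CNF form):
$\left(a \vee b\right) \wedge \left(a \vee \neg o\right)$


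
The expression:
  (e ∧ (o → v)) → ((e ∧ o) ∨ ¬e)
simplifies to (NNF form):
o ∨ ¬e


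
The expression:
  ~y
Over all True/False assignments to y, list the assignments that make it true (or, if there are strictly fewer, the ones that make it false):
is true only for:
  y=False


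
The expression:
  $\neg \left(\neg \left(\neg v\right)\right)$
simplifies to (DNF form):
$\neg v$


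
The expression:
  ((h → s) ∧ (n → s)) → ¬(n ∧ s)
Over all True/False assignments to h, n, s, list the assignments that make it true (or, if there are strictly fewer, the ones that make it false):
is false only for:
  h=False, n=True, s=True;
  h=True, n=True, s=True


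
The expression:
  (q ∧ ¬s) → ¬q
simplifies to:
s ∨ ¬q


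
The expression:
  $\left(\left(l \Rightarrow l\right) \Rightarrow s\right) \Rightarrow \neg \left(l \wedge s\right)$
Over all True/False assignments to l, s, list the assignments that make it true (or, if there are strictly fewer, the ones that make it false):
is false only for:
  l=True, s=True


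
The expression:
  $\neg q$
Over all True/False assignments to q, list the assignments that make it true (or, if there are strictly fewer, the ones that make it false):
is true only for:
  q=False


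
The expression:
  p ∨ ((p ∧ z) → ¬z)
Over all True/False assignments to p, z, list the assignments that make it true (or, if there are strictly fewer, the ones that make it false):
is always true.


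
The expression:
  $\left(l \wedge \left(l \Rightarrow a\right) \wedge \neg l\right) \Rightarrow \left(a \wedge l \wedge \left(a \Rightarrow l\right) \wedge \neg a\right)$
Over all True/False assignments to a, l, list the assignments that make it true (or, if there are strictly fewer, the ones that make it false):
is always true.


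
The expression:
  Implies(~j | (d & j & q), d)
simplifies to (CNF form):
d | j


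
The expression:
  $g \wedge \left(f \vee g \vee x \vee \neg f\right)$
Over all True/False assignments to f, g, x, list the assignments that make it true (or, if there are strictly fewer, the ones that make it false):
is true only for:
  f=False, g=True, x=False;
  f=False, g=True, x=True;
  f=True, g=True, x=False;
  f=True, g=True, x=True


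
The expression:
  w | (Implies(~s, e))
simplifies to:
e | s | w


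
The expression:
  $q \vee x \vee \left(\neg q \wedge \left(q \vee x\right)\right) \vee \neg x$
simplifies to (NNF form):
$\text{True}$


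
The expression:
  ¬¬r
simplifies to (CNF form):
r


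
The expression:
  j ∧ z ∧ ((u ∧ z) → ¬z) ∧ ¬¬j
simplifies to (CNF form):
j ∧ z ∧ ¬u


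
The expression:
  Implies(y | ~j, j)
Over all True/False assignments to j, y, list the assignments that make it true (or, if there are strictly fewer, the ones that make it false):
is true only for:
  j=True, y=False;
  j=True, y=True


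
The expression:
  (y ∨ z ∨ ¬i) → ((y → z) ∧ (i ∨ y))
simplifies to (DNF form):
(i ∧ ¬y) ∨ (y ∧ z)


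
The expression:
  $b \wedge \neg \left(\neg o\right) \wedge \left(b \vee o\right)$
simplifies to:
$b \wedge o$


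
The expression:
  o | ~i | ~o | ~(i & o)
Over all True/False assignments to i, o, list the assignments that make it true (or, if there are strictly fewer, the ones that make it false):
is always true.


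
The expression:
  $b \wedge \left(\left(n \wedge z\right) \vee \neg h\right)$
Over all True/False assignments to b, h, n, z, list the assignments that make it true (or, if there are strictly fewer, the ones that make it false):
is true only for:
  b=True, h=False, n=False, z=False;
  b=True, h=False, n=False, z=True;
  b=True, h=False, n=True, z=False;
  b=True, h=False, n=True, z=True;
  b=True, h=True, n=True, z=True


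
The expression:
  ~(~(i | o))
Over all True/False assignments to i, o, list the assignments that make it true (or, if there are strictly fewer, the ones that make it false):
is false only for:
  i=False, o=False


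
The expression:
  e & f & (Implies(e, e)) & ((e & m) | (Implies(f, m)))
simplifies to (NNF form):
e & f & m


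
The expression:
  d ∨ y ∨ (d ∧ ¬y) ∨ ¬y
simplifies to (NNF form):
True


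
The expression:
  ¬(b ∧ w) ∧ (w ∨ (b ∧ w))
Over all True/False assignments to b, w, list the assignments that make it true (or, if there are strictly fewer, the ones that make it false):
is true only for:
  b=False, w=True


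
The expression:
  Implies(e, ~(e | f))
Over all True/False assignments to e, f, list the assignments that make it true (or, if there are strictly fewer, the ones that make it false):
is true only for:
  e=False, f=False;
  e=False, f=True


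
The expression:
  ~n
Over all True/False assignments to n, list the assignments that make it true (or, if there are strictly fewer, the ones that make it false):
is true only for:
  n=False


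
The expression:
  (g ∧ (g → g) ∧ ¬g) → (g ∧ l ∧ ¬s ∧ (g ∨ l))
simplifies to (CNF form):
True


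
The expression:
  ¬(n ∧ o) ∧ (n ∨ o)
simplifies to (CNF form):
(n ∨ o) ∧ (¬n ∨ ¬o)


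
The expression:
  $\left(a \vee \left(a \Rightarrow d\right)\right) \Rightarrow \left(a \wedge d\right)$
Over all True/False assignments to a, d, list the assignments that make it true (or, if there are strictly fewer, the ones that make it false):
is true only for:
  a=True, d=True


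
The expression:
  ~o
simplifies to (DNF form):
~o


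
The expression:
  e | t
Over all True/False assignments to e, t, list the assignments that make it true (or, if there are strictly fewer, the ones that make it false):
is false only for:
  e=False, t=False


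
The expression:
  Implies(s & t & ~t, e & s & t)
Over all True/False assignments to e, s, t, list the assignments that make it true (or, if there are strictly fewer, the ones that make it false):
is always true.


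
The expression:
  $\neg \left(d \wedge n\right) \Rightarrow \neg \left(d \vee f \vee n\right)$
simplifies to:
$\left(d \wedge n\right) \vee \left(\neg d \wedge \neg f \wedge \neg n\right)$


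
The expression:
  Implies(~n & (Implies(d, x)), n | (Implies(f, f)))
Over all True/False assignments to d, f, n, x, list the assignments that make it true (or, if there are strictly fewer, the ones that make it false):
is always true.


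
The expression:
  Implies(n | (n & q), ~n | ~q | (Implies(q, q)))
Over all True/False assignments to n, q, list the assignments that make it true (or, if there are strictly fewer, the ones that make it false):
is always true.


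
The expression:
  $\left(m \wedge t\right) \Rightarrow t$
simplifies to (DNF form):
$\text{True}$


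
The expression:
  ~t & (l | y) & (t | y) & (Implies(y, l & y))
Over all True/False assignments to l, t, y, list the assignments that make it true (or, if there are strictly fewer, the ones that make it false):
is true only for:
  l=True, t=False, y=True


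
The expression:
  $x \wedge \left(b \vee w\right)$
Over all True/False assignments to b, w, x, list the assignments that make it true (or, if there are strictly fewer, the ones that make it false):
is true only for:
  b=False, w=True, x=True;
  b=True, w=False, x=True;
  b=True, w=True, x=True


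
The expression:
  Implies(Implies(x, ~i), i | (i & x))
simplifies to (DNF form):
i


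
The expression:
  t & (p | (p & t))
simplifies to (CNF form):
p & t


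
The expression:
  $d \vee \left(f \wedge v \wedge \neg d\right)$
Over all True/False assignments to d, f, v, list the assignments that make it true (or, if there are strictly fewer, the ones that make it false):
is false only for:
  d=False, f=False, v=False;
  d=False, f=False, v=True;
  d=False, f=True, v=False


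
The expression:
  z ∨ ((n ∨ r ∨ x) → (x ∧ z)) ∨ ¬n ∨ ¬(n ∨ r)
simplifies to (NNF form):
z ∨ ¬n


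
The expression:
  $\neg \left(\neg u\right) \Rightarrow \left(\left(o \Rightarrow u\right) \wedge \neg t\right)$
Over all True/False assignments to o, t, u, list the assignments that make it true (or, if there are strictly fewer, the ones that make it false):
is false only for:
  o=False, t=True, u=True;
  o=True, t=True, u=True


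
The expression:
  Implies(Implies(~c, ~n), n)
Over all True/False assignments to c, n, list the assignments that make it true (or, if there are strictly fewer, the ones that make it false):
is true only for:
  c=False, n=True;
  c=True, n=True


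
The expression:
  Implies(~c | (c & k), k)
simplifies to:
c | k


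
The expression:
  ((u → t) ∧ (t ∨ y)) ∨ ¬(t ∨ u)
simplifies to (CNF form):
t ∨ ¬u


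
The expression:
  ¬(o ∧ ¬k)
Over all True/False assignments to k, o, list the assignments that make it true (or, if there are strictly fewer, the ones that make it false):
is false only for:
  k=False, o=True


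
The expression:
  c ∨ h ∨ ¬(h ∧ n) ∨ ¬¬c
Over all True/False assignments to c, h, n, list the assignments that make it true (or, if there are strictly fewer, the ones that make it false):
is always true.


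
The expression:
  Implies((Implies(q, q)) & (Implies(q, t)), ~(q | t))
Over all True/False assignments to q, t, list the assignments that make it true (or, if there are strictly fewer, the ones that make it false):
is true only for:
  q=False, t=False;
  q=True, t=False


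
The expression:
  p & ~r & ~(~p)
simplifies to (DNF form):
p & ~r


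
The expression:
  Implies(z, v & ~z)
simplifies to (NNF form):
~z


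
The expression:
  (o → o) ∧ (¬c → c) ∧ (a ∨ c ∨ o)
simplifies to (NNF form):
c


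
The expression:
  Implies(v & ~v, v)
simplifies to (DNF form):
True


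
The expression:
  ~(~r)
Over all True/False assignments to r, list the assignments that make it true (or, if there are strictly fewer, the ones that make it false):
is true only for:
  r=True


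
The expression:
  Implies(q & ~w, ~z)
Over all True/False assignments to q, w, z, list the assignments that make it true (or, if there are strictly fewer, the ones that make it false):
is false only for:
  q=True, w=False, z=True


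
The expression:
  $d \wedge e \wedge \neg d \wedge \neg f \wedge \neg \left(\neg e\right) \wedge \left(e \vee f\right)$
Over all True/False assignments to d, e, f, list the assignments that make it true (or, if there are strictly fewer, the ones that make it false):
is never true.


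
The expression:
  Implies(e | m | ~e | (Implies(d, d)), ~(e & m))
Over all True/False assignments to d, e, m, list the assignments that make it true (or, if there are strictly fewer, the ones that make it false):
is false only for:
  d=False, e=True, m=True;
  d=True, e=True, m=True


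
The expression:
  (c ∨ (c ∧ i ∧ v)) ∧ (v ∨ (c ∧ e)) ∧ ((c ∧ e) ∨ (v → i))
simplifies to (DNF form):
(c ∧ e) ∨ (c ∧ i ∧ v)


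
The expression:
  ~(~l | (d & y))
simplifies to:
l & (~d | ~y)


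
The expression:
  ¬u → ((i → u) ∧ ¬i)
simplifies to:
u ∨ ¬i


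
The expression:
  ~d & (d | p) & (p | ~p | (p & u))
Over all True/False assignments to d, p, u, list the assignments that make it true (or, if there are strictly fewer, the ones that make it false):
is true only for:
  d=False, p=True, u=False;
  d=False, p=True, u=True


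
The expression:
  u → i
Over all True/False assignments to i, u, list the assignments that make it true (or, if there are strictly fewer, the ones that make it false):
is false only for:
  i=False, u=True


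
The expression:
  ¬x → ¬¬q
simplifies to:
q ∨ x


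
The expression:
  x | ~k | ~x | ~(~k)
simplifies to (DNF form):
True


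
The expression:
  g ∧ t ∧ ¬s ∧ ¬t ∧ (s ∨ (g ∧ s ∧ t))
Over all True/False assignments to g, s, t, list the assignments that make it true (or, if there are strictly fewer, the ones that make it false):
is never true.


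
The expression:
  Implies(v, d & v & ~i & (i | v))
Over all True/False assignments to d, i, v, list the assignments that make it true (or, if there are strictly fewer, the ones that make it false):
is false only for:
  d=False, i=False, v=True;
  d=False, i=True, v=True;
  d=True, i=True, v=True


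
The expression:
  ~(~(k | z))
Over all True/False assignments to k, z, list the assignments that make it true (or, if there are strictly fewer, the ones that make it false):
is false only for:
  k=False, z=False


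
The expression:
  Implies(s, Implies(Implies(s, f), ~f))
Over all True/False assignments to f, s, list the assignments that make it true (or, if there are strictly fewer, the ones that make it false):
is false only for:
  f=True, s=True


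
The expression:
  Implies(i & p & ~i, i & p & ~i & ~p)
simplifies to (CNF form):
True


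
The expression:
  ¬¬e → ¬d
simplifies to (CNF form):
¬d ∨ ¬e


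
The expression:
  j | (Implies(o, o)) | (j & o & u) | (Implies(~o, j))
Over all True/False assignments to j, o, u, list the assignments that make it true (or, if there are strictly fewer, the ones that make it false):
is always true.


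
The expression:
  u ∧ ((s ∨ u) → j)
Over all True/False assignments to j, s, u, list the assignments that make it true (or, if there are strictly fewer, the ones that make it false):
is true only for:
  j=True, s=False, u=True;
  j=True, s=True, u=True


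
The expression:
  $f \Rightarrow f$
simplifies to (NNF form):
$\text{True}$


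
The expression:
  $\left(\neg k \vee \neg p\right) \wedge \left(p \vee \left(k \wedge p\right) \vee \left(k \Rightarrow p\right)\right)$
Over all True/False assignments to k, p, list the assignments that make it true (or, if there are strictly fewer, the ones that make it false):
is true only for:
  k=False, p=False;
  k=False, p=True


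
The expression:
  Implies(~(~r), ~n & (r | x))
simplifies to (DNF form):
~n | ~r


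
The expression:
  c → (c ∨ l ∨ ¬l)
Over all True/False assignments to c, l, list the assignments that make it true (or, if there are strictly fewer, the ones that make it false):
is always true.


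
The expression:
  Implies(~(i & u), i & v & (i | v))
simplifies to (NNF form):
i & (u | v)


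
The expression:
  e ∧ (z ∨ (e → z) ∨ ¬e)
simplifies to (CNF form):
e ∧ z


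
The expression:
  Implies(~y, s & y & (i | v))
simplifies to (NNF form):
y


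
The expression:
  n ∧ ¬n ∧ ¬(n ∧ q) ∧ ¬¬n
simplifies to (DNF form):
False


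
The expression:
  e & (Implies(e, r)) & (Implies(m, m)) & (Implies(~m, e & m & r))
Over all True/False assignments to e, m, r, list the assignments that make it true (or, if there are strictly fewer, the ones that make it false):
is true only for:
  e=True, m=True, r=True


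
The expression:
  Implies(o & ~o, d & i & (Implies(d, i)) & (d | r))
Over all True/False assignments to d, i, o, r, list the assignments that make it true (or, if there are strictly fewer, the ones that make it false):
is always true.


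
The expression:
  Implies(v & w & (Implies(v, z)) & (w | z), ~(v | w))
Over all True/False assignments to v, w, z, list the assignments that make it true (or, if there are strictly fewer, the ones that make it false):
is false only for:
  v=True, w=True, z=True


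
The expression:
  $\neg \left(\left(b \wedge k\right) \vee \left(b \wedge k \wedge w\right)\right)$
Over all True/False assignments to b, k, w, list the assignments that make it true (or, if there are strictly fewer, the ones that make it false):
is false only for:
  b=True, k=True, w=False;
  b=True, k=True, w=True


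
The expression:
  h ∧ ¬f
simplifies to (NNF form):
h ∧ ¬f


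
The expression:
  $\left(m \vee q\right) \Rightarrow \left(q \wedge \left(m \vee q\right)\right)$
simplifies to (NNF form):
$q \vee \neg m$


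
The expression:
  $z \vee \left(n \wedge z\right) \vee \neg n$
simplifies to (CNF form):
$z \vee \neg n$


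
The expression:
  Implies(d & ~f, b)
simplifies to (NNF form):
b | f | ~d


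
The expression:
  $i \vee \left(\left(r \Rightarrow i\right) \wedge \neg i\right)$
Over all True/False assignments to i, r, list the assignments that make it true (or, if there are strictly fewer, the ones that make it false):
is false only for:
  i=False, r=True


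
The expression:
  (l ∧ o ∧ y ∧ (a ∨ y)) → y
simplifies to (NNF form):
True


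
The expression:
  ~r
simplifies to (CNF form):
~r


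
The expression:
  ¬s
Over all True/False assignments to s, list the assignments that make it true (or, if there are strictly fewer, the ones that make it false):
is true only for:
  s=False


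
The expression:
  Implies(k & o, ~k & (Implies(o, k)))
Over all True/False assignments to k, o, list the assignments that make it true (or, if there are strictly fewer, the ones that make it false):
is false only for:
  k=True, o=True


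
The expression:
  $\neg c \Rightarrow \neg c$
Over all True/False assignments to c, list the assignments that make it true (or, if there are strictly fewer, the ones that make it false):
is always true.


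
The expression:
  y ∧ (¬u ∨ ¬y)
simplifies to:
y ∧ ¬u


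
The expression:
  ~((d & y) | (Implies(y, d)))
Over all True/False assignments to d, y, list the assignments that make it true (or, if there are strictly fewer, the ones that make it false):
is true only for:
  d=False, y=True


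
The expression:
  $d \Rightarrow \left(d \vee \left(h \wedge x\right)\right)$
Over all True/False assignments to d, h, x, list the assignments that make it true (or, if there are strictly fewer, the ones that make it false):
is always true.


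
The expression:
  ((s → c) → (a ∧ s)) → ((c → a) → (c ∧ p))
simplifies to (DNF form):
(c ∧ p) ∨ (c ∧ ¬a) ∨ ¬s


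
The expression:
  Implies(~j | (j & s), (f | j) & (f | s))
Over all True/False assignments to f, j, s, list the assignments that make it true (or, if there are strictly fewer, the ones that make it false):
is false only for:
  f=False, j=False, s=False;
  f=False, j=False, s=True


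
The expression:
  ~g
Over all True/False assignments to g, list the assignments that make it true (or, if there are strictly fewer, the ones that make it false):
is true only for:
  g=False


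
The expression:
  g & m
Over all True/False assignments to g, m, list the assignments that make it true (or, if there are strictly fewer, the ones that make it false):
is true only for:
  g=True, m=True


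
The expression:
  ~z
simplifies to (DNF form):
~z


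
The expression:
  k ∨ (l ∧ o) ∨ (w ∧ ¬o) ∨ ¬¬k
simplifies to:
k ∨ (l ∧ o) ∨ (w ∧ ¬o)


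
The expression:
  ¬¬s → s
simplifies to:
True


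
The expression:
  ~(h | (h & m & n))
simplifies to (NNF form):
~h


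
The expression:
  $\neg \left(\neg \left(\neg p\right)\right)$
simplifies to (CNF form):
$\neg p$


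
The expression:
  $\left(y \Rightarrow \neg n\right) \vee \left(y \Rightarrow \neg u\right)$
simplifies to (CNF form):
$\neg n \vee \neg u \vee \neg y$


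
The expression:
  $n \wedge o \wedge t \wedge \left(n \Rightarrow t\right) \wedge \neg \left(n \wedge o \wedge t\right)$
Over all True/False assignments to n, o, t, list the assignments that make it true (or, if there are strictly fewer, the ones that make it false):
is never true.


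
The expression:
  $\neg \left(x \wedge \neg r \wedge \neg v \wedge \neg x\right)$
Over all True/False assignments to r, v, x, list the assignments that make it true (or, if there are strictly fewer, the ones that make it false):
is always true.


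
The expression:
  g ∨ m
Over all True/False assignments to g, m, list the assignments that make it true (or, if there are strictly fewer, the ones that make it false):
is false only for:
  g=False, m=False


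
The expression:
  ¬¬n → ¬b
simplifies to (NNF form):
¬b ∨ ¬n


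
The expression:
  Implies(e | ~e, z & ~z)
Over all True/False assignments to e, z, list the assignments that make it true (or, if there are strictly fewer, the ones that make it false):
is never true.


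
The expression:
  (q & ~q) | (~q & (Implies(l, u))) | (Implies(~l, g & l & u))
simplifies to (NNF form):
l | ~q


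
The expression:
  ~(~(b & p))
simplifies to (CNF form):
b & p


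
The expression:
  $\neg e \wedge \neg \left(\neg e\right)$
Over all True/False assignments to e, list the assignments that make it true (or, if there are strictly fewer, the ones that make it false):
is never true.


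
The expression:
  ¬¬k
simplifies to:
k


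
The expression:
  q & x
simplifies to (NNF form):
q & x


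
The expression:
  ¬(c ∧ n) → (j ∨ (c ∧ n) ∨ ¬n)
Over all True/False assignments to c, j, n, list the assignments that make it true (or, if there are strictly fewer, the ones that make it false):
is false only for:
  c=False, j=False, n=True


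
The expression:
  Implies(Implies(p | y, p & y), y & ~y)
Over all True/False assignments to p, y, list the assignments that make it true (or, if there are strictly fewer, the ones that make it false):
is true only for:
  p=False, y=True;
  p=True, y=False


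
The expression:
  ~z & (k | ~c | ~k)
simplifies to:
~z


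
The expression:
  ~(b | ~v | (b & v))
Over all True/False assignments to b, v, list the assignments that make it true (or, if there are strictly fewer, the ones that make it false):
is true only for:
  b=False, v=True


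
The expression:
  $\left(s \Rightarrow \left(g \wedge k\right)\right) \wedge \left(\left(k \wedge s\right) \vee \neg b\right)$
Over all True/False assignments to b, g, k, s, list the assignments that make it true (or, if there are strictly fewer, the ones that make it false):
is true only for:
  b=False, g=False, k=False, s=False;
  b=False, g=False, k=True, s=False;
  b=False, g=True, k=False, s=False;
  b=False, g=True, k=True, s=False;
  b=False, g=True, k=True, s=True;
  b=True, g=True, k=True, s=True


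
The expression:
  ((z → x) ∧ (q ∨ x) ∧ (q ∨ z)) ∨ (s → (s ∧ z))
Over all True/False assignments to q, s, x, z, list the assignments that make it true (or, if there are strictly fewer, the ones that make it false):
is false only for:
  q=False, s=True, x=False, z=False;
  q=False, s=True, x=True, z=False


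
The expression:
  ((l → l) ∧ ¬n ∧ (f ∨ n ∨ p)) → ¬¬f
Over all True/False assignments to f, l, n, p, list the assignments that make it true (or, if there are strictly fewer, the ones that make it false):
is false only for:
  f=False, l=False, n=False, p=True;
  f=False, l=True, n=False, p=True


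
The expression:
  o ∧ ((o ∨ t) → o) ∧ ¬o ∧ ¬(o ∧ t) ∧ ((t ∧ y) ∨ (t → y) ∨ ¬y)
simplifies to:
False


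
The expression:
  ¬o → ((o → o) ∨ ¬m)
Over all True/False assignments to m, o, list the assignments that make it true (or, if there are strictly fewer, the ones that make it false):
is always true.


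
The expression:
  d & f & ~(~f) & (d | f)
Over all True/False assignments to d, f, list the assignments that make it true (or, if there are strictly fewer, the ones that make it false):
is true only for:
  d=True, f=True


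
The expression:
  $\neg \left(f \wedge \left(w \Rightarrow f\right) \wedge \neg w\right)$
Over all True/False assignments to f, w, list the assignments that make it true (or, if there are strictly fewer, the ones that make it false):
is false only for:
  f=True, w=False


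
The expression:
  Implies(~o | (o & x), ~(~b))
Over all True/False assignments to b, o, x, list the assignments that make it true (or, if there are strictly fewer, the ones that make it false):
is false only for:
  b=False, o=False, x=False;
  b=False, o=False, x=True;
  b=False, o=True, x=True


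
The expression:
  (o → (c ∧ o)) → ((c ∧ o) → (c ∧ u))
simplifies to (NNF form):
u ∨ ¬c ∨ ¬o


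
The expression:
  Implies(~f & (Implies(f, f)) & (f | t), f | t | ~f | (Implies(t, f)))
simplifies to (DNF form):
True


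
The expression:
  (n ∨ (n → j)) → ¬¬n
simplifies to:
n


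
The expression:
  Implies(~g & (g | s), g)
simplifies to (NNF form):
g | ~s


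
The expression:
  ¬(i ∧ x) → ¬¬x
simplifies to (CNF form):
x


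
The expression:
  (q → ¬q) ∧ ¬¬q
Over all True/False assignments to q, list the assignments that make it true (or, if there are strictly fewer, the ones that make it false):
is never true.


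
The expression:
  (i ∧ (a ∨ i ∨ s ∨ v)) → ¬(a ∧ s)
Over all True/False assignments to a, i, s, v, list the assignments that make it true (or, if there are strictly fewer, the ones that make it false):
is false only for:
  a=True, i=True, s=True, v=False;
  a=True, i=True, s=True, v=True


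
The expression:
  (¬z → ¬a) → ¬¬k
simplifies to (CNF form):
(a ∨ k) ∧ (k ∨ ¬z)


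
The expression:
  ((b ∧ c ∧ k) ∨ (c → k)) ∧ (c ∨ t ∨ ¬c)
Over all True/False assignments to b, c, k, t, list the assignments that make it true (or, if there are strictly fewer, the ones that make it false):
is false only for:
  b=False, c=True, k=False, t=False;
  b=False, c=True, k=False, t=True;
  b=True, c=True, k=False, t=False;
  b=True, c=True, k=False, t=True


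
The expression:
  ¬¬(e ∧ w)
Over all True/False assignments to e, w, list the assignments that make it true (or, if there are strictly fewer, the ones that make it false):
is true only for:
  e=True, w=True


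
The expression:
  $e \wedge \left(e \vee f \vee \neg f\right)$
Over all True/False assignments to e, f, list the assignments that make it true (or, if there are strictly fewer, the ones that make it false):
is true only for:
  e=True, f=False;
  e=True, f=True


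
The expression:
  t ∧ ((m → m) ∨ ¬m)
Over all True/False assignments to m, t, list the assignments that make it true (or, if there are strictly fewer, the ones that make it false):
is true only for:
  m=False, t=True;
  m=True, t=True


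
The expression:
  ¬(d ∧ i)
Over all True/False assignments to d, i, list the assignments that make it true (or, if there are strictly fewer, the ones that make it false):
is false only for:
  d=True, i=True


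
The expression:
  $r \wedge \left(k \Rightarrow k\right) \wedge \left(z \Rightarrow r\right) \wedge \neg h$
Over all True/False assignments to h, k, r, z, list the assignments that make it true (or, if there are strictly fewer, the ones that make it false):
is true only for:
  h=False, k=False, r=True, z=False;
  h=False, k=False, r=True, z=True;
  h=False, k=True, r=True, z=False;
  h=False, k=True, r=True, z=True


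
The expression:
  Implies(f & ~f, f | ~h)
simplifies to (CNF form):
True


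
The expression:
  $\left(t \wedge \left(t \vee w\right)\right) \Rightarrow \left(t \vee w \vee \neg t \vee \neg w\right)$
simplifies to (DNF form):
$\text{True}$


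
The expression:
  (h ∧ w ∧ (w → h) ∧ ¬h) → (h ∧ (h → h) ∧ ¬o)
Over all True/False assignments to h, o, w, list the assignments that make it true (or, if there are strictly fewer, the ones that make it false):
is always true.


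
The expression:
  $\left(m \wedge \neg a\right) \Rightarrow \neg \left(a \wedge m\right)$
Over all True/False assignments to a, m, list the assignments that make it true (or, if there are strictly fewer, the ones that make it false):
is always true.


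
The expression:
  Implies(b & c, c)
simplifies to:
True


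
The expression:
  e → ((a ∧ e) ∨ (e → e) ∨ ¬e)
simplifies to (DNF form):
True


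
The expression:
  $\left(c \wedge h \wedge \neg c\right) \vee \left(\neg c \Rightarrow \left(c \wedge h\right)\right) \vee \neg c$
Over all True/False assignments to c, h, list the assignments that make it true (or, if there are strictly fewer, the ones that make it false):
is always true.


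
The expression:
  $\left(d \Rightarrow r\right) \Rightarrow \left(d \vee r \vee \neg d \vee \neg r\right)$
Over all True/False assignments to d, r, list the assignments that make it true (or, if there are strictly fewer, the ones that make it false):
is always true.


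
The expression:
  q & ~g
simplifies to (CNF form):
q & ~g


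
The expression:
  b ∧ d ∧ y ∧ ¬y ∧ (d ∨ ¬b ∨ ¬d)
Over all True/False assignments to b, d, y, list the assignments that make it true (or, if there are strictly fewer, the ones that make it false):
is never true.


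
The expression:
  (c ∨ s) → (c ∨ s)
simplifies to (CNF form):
True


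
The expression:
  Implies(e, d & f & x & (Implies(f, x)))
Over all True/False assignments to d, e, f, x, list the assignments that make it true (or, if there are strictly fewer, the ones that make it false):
is false only for:
  d=False, e=True, f=False, x=False;
  d=False, e=True, f=False, x=True;
  d=False, e=True, f=True, x=False;
  d=False, e=True, f=True, x=True;
  d=True, e=True, f=False, x=False;
  d=True, e=True, f=False, x=True;
  d=True, e=True, f=True, x=False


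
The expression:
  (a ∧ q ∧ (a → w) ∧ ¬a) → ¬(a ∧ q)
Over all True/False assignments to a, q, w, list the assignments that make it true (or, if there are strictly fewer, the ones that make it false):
is always true.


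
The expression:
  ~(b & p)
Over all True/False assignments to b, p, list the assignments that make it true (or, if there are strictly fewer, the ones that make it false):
is false only for:
  b=True, p=True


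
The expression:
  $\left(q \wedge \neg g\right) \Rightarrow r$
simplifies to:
$g \vee r \vee \neg q$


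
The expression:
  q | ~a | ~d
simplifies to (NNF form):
q | ~a | ~d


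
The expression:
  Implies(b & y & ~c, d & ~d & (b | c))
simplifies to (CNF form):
c | ~b | ~y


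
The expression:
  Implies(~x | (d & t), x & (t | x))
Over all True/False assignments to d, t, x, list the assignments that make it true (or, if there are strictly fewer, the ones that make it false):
is true only for:
  d=False, t=False, x=True;
  d=False, t=True, x=True;
  d=True, t=False, x=True;
  d=True, t=True, x=True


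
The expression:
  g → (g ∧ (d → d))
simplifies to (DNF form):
True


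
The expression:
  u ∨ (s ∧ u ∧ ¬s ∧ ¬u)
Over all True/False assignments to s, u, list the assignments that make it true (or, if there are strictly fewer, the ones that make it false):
is true only for:
  s=False, u=True;
  s=True, u=True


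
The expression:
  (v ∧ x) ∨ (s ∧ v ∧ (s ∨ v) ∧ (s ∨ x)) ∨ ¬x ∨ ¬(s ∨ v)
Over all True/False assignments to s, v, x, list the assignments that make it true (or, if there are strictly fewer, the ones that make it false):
is false only for:
  s=True, v=False, x=True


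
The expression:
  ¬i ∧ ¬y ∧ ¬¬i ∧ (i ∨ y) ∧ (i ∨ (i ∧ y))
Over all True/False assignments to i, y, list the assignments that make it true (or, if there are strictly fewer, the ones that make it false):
is never true.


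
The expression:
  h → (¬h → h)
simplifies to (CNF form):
True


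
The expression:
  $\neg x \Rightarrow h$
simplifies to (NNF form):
$h \vee x$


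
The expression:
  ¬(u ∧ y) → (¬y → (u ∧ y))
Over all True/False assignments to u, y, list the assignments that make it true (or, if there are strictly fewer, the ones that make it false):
is true only for:
  u=False, y=True;
  u=True, y=True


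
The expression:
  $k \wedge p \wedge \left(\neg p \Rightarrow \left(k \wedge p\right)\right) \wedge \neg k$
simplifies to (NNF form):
$\text{False}$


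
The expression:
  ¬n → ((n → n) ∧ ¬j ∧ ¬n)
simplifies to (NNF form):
n ∨ ¬j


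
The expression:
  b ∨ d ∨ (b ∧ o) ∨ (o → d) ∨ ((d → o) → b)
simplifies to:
b ∨ d ∨ ¬o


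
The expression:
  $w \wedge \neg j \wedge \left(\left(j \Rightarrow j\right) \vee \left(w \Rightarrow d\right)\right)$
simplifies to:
$w \wedge \neg j$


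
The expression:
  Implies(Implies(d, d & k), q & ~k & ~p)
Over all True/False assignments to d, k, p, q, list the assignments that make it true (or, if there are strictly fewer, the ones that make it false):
is true only for:
  d=False, k=False, p=False, q=True;
  d=True, k=False, p=False, q=False;
  d=True, k=False, p=False, q=True;
  d=True, k=False, p=True, q=False;
  d=True, k=False, p=True, q=True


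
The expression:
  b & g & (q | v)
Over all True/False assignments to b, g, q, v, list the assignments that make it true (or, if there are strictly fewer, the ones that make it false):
is true only for:
  b=True, g=True, q=False, v=True;
  b=True, g=True, q=True, v=False;
  b=True, g=True, q=True, v=True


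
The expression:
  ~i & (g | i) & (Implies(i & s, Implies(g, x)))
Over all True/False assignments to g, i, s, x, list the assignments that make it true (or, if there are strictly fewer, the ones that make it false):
is true only for:
  g=True, i=False, s=False, x=False;
  g=True, i=False, s=False, x=True;
  g=True, i=False, s=True, x=False;
  g=True, i=False, s=True, x=True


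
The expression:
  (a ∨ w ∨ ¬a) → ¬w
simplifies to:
¬w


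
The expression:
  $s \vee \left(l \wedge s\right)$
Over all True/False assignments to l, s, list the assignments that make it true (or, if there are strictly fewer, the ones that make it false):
is true only for:
  l=False, s=True;
  l=True, s=True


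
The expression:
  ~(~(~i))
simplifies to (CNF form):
~i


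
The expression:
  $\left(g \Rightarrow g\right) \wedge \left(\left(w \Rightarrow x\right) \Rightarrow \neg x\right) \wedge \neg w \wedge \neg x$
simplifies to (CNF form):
$\neg w \wedge \neg x$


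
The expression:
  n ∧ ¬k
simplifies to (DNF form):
n ∧ ¬k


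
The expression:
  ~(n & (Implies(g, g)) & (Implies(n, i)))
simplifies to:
~i | ~n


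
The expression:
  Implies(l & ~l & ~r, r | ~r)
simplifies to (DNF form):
True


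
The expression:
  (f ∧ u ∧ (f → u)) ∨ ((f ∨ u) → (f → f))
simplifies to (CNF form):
True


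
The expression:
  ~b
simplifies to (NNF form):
~b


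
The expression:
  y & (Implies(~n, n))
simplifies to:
n & y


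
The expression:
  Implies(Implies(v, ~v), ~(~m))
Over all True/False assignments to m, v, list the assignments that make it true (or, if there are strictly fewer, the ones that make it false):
is false only for:
  m=False, v=False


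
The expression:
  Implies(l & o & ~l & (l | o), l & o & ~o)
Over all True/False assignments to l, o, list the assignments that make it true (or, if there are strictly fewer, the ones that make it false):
is always true.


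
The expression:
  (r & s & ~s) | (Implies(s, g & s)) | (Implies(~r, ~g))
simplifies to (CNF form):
True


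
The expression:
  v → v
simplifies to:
True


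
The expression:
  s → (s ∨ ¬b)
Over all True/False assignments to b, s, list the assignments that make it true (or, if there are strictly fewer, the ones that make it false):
is always true.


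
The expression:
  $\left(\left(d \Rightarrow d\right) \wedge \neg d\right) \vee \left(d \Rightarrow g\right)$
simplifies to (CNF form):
$g \vee \neg d$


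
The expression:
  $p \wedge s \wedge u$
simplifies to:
$p \wedge s \wedge u$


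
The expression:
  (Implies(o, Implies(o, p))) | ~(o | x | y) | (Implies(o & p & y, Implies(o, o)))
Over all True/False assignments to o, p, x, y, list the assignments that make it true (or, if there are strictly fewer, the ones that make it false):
is always true.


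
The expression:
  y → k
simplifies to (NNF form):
k ∨ ¬y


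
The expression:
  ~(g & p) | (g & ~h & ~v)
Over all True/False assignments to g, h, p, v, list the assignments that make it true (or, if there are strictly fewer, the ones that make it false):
is false only for:
  g=True, h=False, p=True, v=True;
  g=True, h=True, p=True, v=False;
  g=True, h=True, p=True, v=True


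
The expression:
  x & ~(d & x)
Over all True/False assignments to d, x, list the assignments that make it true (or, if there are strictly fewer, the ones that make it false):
is true only for:
  d=False, x=True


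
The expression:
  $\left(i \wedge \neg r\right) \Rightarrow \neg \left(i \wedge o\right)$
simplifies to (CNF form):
$r \vee \neg i \vee \neg o$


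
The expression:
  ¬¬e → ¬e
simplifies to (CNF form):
¬e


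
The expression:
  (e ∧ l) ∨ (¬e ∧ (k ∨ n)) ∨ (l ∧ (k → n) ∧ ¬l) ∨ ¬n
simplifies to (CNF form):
l ∨ ¬e ∨ ¬n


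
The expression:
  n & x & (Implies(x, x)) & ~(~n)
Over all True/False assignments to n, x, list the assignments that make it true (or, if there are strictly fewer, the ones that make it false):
is true only for:
  n=True, x=True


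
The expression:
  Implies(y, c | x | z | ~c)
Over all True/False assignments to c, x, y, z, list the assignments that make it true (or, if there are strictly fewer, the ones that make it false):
is always true.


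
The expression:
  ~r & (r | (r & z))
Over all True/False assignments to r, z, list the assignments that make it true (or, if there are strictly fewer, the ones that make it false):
is never true.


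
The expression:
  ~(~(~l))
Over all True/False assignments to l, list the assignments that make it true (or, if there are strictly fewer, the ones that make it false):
is true only for:
  l=False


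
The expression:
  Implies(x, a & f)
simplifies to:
~x | (a & f)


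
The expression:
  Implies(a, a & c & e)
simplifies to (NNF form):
~a | (c & e)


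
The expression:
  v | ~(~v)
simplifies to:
v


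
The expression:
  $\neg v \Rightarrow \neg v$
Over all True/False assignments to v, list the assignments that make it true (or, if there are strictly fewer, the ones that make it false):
is always true.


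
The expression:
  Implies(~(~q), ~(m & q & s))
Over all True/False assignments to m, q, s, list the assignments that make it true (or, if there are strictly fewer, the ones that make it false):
is false only for:
  m=True, q=True, s=True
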